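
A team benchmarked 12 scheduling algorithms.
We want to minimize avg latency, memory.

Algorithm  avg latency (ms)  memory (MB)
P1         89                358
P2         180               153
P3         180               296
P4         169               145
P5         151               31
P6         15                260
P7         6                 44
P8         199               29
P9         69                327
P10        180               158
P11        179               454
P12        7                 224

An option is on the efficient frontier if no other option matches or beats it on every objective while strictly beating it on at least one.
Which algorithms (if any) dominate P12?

P7: avg latency 6≤7, memory 44≤224 — dominates P12.
Others (P1, P2, P3, P4, P5, P6, P8, P9, P10, P11) are each worse than P12 on at least one objective.

P7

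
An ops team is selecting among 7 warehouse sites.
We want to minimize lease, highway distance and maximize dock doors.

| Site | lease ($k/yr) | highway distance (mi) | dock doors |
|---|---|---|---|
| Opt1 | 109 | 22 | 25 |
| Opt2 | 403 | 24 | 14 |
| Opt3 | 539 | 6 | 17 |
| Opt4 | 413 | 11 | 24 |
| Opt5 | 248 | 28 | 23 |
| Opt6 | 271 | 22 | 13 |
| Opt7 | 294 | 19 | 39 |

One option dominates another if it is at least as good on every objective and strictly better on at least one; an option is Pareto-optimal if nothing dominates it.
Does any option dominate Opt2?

Yes

Opt1 vs Opt2: lease 109≤403, highway distance 22≤24, dock doors 25≥14 — Opt1 is at least as good on every objective and strictly better on at least one, so Opt1 dominates Opt2.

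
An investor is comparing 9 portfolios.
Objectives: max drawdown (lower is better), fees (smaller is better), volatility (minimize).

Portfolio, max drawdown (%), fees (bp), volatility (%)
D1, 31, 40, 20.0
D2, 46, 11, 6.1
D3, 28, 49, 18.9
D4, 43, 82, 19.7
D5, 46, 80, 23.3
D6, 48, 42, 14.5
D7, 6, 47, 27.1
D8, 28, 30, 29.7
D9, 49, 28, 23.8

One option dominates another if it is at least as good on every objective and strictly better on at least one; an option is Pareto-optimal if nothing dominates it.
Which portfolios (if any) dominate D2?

none

D1: worse on fees (40 vs 11).
D3: worse on fees (49 vs 11).
D4: worse on fees (82 vs 11).
D5: worse on fees (80 vs 11).
D6: worse on max drawdown (48 vs 46).
D7: worse on fees (47 vs 11).
D8: worse on fees (30 vs 11).
D9: worse on max drawdown (49 vs 46).
No option dominates D2.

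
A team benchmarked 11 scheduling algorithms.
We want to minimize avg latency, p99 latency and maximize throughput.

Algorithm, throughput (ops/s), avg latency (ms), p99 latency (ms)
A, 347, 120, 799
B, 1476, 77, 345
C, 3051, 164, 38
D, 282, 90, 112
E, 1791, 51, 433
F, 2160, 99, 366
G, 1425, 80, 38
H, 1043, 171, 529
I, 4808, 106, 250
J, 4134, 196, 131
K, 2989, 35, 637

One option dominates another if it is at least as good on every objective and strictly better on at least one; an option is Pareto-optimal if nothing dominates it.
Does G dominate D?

Yes

G vs D: throughput 1425≥282, avg latency 80≤90, p99 latency 38≤112 — G is at least as good on every objective with at least one strict improvement.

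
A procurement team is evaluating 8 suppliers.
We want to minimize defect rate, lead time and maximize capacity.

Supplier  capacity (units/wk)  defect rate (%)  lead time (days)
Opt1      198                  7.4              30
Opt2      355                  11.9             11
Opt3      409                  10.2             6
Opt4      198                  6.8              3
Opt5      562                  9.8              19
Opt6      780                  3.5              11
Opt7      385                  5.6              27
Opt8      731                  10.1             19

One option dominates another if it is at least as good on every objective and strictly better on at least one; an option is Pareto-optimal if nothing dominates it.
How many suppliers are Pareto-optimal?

3

Opt1: dominated by Opt4 (capacity 198≥198, defect rate 6.8≤7.4, lead time 3≤30).
Opt2: dominated by Opt3 (capacity 409≥355, defect rate 10.2≤11.9, lead time 6≤11).
Opt3: not dominated.
Opt4: not dominated (best lead time).
Opt5: dominated by Opt6 (capacity 780≥562, defect rate 3.5≤9.8, lead time 11≤19).
Opt6: not dominated (best capacity).
Opt7: dominated by Opt6 (capacity 780≥385, defect rate 3.5≤5.6, lead time 11≤27).
Opt8: dominated by Opt6 (capacity 780≥731, defect rate 3.5≤10.1, lead time 11≤19).
Pareto-optimal: Opt3, Opt4, Opt6 → 3.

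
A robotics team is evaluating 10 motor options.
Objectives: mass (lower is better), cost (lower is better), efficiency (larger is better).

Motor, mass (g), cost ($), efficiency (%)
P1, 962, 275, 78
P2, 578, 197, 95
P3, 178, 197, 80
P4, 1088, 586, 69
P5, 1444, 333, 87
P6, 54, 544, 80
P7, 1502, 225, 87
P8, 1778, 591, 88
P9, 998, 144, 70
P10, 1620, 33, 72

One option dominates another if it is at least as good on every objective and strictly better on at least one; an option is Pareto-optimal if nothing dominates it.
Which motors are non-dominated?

P1: dominated by P2 (mass 578≤962, cost 197≤275, efficiency 95≥78).
P2: not dominated (best efficiency).
P3: not dominated.
P4: dominated by P1 (mass 962≤1088, cost 275≤586, efficiency 78≥69).
P5: dominated by P2 (mass 578≤1444, cost 197≤333, efficiency 95≥87).
P6: not dominated (best mass).
P7: dominated by P2 (mass 578≤1502, cost 197≤225, efficiency 95≥87).
P8: dominated by P2 (mass 578≤1778, cost 197≤591, efficiency 95≥88).
P9: not dominated.
P10: not dominated (best cost).

P2, P3, P6, P9, P10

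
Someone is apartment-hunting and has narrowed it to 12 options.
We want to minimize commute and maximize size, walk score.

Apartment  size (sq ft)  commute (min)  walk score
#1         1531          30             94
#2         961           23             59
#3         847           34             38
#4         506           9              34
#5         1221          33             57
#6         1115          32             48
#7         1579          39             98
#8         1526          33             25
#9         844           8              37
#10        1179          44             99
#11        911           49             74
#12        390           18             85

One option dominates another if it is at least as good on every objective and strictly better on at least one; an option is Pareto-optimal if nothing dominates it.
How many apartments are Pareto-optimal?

6

#1: not dominated.
#2: not dominated.
#3: dominated by #1 (size 1531≥847, commute 30≤34, walk score 94≥38).
#4: dominated by #9 (size 844≥506, commute 8≤9, walk score 37≥34).
#5: dominated by #1 (size 1531≥1221, commute 30≤33, walk score 94≥57).
#6: dominated by #1 (size 1531≥1115, commute 30≤32, walk score 94≥48).
#7: not dominated (best size).
#8: dominated by #1 (size 1531≥1526, commute 30≤33, walk score 94≥25).
#9: not dominated (best commute).
#10: not dominated (best walk score).
#11: dominated by #1 (size 1531≥911, commute 30≤49, walk score 94≥74).
#12: not dominated.
Pareto-optimal: #1, #2, #7, #9, #10, #12 → 6.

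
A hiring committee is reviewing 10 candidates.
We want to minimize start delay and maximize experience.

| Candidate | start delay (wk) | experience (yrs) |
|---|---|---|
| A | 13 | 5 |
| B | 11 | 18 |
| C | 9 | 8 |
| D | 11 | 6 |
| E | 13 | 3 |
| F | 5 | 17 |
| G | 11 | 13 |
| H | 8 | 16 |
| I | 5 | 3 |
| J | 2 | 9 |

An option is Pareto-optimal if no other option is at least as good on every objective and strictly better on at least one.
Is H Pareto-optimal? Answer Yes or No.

F vs H: start delay 5≤8, experience 17≥16 — F is at least as good on every objective and strictly better on at least one, so F dominates H.

No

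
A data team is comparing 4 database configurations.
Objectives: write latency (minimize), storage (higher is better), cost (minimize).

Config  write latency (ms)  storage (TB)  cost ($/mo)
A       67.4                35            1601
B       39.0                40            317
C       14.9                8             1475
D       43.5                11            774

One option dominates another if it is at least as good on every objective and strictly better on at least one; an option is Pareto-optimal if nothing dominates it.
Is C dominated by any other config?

No

A: worse on write latency (67.4 vs 14.9).
B: worse on write latency (39.0 vs 14.9).
D: worse on write latency (43.5 vs 14.9).
No option is at least as good as C on every objective and strictly better on one.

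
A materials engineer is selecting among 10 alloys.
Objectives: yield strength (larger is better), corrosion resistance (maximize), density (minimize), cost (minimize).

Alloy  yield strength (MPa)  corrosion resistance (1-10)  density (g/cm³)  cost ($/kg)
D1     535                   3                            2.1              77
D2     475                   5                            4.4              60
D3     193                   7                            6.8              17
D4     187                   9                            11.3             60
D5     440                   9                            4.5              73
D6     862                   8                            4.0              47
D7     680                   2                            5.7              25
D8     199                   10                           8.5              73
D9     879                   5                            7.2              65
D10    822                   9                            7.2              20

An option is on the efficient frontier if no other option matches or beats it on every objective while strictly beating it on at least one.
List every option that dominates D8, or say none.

D1: worse on corrosion resistance (3 vs 10).
D2: worse on corrosion resistance (5 vs 10).
D3: worse on yield strength (193 vs 199).
D4: worse on yield strength (187 vs 199).
D5: worse on corrosion resistance (9 vs 10).
D6: worse on corrosion resistance (8 vs 10).
D7: worse on corrosion resistance (2 vs 10).
D9: worse on corrosion resistance (5 vs 10).
D10: worse on corrosion resistance (9 vs 10).
No option dominates D8.

none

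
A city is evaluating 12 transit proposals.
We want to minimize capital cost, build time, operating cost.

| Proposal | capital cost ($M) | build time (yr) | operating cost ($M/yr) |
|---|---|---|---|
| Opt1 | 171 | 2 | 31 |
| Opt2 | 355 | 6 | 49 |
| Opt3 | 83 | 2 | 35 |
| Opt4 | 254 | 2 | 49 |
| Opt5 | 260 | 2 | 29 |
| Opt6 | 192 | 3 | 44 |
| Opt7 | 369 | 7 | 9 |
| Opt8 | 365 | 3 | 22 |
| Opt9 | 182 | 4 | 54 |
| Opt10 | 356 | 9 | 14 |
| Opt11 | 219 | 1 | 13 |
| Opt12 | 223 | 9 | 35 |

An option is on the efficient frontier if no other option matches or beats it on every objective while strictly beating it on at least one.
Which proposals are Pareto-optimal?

Opt1: not dominated.
Opt2: dominated by Opt1 (capital cost 171≤355, build time 2≤6, operating cost 31≤49).
Opt3: not dominated (best capital cost).
Opt4: dominated by Opt1 (capital cost 171≤254, build time 2≤2, operating cost 31≤49).
Opt5: dominated by Opt11 (capital cost 219≤260, build time 1≤2, operating cost 13≤29).
Opt6: dominated by Opt1 (capital cost 171≤192, build time 2≤3, operating cost 31≤44).
Opt7: not dominated (best operating cost).
Opt8: dominated by Opt11 (capital cost 219≤365, build time 1≤3, operating cost 13≤22).
Opt9: dominated by Opt1 (capital cost 171≤182, build time 2≤4, operating cost 31≤54).
Opt10: dominated by Opt11 (capital cost 219≤356, build time 1≤9, operating cost 13≤14).
Opt11: not dominated (best build time).
Opt12: dominated by Opt1 (capital cost 171≤223, build time 2≤9, operating cost 31≤35).

Opt1, Opt3, Opt7, Opt11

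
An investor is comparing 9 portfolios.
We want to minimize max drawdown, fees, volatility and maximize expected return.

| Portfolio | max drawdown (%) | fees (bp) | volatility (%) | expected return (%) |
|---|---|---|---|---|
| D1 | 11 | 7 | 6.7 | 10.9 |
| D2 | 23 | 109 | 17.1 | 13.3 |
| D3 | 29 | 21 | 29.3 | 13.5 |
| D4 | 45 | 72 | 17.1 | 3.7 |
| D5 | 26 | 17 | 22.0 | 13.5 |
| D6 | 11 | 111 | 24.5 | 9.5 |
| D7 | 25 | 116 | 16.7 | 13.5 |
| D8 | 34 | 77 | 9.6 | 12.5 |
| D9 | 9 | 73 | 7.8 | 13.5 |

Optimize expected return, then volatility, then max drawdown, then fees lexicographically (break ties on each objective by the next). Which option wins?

First maximize expected return: best is 13.5, kept {D3, D5, D7, D9}.
Then minimize volatility: best is 7.8, kept {D9}.

D9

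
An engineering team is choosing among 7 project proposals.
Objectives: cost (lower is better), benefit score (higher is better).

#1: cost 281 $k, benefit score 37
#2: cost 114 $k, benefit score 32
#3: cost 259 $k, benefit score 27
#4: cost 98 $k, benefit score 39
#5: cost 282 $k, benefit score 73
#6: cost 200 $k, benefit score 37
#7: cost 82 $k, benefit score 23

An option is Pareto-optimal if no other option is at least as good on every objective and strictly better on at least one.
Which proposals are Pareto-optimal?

#1: dominated by #4 (cost 98≤281, benefit score 39≥37).
#2: dominated by #4 (cost 98≤114, benefit score 39≥32).
#3: dominated by #2 (cost 114≤259, benefit score 32≥27).
#4: not dominated.
#5: not dominated (best benefit score).
#6: dominated by #4 (cost 98≤200, benefit score 39≥37).
#7: not dominated (best cost).

#4, #5, #7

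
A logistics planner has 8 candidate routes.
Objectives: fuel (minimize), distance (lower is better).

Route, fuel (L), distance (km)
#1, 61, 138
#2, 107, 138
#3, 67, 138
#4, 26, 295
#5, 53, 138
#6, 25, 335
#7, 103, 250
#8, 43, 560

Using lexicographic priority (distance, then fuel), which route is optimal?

#5

First minimize distance: best is 138, kept {#1, #2, #3, #5}.
Then minimize fuel: best is 53, kept {#5}.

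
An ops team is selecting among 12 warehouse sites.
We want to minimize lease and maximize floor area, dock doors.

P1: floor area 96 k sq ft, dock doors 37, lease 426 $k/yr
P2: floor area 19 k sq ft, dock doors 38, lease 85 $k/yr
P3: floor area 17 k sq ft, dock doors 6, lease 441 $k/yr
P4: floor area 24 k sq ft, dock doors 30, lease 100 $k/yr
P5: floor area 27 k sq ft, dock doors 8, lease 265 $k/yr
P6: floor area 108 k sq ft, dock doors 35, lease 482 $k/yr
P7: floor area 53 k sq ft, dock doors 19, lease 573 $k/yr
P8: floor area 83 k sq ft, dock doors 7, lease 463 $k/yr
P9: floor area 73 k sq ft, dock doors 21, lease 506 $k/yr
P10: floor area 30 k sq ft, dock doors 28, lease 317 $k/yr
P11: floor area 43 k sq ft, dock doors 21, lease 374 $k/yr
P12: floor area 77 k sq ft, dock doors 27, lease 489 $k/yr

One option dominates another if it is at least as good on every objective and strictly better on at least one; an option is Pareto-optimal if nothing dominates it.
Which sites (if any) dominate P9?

P1, P6, P12

P1: floor area 96≥73, dock doors 37≥21, lease 426≤506 — dominates P9.
P6: floor area 108≥73, dock doors 35≥21, lease 482≤506 — dominates P9.
P12: floor area 77≥73, dock doors 27≥21, lease 489≤506 — dominates P9.
Others (P2, P3, P4, P5, P7, P8, P10, P11) are each worse than P9 on at least one objective.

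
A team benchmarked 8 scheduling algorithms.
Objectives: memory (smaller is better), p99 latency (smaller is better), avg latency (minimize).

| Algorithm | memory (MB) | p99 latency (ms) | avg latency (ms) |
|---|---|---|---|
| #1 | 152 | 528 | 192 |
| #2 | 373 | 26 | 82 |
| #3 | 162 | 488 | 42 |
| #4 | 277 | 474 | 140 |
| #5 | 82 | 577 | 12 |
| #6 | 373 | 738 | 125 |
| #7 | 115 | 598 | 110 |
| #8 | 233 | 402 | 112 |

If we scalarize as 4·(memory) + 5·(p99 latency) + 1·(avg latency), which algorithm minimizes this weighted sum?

#2

#1: 4·152 + 5·528 + 1·192 = 3440
#2: 4·373 + 5·26 + 1·82 = 1704
#3: 4·162 + 5·488 + 1·42 = 3130
#4: 4·277 + 5·474 + 1·140 = 3618
#5: 4·82 + 5·577 + 1·12 = 3225
#6: 4·373 + 5·738 + 1·125 = 5307
#7: 4·115 + 5·598 + 1·110 = 3560
#8: 4·233 + 5·402 + 1·112 = 3054
Lowest: #2 at 1704.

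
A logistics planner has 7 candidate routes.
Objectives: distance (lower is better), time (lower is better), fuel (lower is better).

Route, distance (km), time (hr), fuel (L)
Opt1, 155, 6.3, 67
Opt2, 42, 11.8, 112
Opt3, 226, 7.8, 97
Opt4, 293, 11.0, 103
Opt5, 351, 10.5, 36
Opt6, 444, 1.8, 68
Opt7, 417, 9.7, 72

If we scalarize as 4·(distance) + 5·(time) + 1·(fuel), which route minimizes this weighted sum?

Opt1: 4·155 + 5·6.3 + 1·67 = 718.5
Opt2: 4·42 + 5·11.8 + 1·112 = 339.0
Opt3: 4·226 + 5·7.8 + 1·97 = 1040.0
Opt4: 4·293 + 5·11.0 + 1·103 = 1330.0
Opt5: 4·351 + 5·10.5 + 1·36 = 1492.5
Opt6: 4·444 + 5·1.8 + 1·68 = 1853.0
Opt7: 4·417 + 5·9.7 + 1·72 = 1788.5
Lowest: Opt2 at 339.0.

Opt2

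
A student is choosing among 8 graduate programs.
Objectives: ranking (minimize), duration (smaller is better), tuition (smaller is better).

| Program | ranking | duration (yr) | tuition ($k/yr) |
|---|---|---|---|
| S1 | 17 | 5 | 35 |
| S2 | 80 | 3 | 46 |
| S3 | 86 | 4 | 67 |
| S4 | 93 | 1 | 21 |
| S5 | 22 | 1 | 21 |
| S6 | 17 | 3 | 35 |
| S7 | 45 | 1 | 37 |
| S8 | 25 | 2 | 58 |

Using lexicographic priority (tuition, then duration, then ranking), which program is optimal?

First minimize tuition: best is 21, kept {S4, S5}.
Then minimize duration: best is 1, kept {S4, S5}.
Then minimize ranking: best is 22, kept {S5}.

S5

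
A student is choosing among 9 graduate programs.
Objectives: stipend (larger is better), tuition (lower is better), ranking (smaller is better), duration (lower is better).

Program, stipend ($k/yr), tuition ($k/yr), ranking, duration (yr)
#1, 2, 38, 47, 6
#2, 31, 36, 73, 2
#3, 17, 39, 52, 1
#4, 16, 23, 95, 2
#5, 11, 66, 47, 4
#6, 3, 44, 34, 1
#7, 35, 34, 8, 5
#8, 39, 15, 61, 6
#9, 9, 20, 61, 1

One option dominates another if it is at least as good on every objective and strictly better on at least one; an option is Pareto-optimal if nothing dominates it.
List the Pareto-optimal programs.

#2, #3, #4, #5, #6, #7, #8, #9

#1: dominated by #7 (stipend 35≥2, tuition 34≤38, ranking 8≤47, duration 5≤6).
#2: not dominated.
#3: not dominated.
#4: not dominated.
#5: not dominated.
#6: not dominated.
#7: not dominated (best ranking).
#8: not dominated (best stipend).
#9: not dominated.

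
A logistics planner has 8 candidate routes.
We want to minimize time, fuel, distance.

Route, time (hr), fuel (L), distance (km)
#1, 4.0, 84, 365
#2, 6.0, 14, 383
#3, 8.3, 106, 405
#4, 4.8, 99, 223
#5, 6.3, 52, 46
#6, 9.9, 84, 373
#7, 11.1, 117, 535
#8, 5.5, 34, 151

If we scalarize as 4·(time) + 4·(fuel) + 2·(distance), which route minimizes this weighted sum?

#5

#1: 4·4.0 + 4·84 + 2·365 = 1082.0
#2: 4·6.0 + 4·14 + 2·383 = 846.0
#3: 4·8.3 + 4·106 + 2·405 = 1267.2
#4: 4·4.8 + 4·99 + 2·223 = 861.2
#5: 4·6.3 + 4·52 + 2·46 = 325.2
#6: 4·9.9 + 4·84 + 2·373 = 1121.6
#7: 4·11.1 + 4·117 + 2·535 = 1582.4
#8: 4·5.5 + 4·34 + 2·151 = 460.0
Lowest: #5 at 325.2.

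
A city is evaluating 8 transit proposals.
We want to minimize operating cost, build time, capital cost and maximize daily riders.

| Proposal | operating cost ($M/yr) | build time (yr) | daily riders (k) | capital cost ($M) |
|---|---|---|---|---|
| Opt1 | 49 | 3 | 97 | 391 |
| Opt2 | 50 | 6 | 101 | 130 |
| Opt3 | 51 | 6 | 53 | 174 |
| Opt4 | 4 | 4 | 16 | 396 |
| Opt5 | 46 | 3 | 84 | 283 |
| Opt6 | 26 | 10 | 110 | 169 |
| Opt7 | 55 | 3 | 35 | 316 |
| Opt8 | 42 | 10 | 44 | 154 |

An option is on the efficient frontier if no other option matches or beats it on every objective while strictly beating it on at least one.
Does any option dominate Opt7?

Opt5 vs Opt7: operating cost 46≤55, build time 3≤3, daily riders 84≥35, capital cost 283≤316 — Opt5 is at least as good on every objective and strictly better on at least one, so Opt5 dominates Opt7.

Yes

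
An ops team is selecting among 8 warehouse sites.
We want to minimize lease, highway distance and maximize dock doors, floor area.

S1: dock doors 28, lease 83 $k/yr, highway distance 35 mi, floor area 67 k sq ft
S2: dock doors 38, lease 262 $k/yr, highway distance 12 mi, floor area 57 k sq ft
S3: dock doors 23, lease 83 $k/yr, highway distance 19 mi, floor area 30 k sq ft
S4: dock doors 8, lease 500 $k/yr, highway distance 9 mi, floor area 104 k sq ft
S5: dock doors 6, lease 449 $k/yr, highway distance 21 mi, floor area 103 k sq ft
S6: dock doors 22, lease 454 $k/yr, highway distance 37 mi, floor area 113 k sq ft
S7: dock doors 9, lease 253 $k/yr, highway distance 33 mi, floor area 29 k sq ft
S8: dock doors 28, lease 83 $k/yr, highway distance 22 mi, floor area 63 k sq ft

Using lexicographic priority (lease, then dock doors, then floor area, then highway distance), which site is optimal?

First minimize lease: best is 83, kept {S1, S3, S8}.
Then maximize dock doors: best is 28, kept {S1, S8}.
Then maximize floor area: best is 67, kept {S1}.

S1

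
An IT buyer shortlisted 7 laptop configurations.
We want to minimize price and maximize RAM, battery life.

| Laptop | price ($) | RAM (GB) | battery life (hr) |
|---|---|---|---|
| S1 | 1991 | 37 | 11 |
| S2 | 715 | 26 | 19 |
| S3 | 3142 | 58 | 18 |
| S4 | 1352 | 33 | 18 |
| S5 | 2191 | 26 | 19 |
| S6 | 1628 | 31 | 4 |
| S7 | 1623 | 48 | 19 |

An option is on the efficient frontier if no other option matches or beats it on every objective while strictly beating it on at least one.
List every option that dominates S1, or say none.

S7

S7: price 1623≤1991, RAM 48≥37, battery life 19≥11 — dominates S1.
Others (S2, S3, S4, S5, S6) are each worse than S1 on at least one objective.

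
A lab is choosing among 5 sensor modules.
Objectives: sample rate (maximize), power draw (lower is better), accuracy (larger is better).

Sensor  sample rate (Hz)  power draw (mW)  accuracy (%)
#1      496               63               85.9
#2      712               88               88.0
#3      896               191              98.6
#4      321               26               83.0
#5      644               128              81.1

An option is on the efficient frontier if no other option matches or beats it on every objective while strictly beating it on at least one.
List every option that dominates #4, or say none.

#1: worse on power draw (63 vs 26).
#2: worse on power draw (88 vs 26).
#3: worse on power draw (191 vs 26).
#5: worse on power draw (128 vs 26).
No option dominates #4.

none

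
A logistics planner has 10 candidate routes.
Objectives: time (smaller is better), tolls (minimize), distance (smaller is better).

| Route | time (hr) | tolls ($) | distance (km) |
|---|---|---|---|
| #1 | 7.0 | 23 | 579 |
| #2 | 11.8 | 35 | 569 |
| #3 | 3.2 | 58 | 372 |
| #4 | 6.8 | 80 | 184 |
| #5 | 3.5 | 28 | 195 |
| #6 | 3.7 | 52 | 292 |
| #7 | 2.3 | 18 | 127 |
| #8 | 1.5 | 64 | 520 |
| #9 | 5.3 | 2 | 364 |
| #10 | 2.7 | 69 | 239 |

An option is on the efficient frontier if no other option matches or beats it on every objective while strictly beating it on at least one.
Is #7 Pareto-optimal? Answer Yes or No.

#1: worse on time (7.0 vs 2.3).
#2: worse on time (11.8 vs 2.3).
#3: worse on time (3.2 vs 2.3).
#4: worse on time (6.8 vs 2.3).
#5: worse on time (3.5 vs 2.3).
#6: worse on time (3.7 vs 2.3).
#8: worse on tolls (64 vs 18).
#9: worse on time (5.3 vs 2.3).
#10: worse on time (2.7 vs 2.3).
No option is at least as good as #7 on every objective and strictly better on one.

Yes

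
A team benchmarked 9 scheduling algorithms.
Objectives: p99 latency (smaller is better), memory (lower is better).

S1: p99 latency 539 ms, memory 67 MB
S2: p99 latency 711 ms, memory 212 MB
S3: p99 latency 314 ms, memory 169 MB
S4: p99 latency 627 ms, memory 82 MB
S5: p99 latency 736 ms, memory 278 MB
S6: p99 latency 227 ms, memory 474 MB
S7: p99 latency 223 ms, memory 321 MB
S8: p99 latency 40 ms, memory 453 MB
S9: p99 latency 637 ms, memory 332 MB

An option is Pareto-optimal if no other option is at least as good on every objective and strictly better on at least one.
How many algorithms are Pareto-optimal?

S1: not dominated (best memory).
S2: dominated by S1 (p99 latency 539≤711, memory 67≤212).
S3: not dominated.
S4: dominated by S1 (p99 latency 539≤627, memory 67≤82).
S5: dominated by S1 (p99 latency 539≤736, memory 67≤278).
S6: dominated by S7 (p99 latency 223≤227, memory 321≤474).
S7: not dominated.
S8: not dominated (best p99 latency).
S9: dominated by S1 (p99 latency 539≤637, memory 67≤332).
Pareto-optimal: S1, S3, S7, S8 → 4.

4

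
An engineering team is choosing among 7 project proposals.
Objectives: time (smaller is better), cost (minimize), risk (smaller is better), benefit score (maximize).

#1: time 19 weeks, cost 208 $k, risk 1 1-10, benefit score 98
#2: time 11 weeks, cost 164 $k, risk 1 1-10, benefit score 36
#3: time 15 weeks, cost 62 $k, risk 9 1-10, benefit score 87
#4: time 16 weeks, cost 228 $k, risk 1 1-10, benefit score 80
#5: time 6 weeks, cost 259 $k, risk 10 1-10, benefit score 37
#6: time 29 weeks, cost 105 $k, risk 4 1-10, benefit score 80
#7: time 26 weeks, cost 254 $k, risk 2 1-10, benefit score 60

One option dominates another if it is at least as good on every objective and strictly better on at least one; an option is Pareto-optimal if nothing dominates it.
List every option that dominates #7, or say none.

#1, #4

#1: time 19≤26, cost 208≤254, risk 1≤2, benefit score 98≥60 — dominates #7.
#4: time 16≤26, cost 228≤254, risk 1≤2, benefit score 80≥60 — dominates #7.
Others (#2, #3, #5, #6) are each worse than #7 on at least one objective.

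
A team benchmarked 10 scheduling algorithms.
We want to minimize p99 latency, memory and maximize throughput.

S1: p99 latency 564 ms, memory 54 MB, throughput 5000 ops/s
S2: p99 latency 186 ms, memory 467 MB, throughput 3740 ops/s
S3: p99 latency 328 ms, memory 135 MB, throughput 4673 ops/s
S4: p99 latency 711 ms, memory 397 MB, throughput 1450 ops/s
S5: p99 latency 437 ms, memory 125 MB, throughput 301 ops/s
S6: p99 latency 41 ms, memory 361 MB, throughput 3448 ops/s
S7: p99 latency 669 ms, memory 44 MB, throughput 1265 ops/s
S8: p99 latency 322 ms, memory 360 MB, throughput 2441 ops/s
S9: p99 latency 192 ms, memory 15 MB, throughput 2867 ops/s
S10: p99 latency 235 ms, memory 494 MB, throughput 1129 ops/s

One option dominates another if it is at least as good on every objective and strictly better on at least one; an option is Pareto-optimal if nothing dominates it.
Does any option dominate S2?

S1: worse on p99 latency (564 vs 186).
S3: worse on p99 latency (328 vs 186).
S4: worse on p99 latency (711 vs 186).
S5: worse on p99 latency (437 vs 186).
S6: worse on throughput (3448 vs 3740).
S7: worse on p99 latency (669 vs 186).
S8: worse on p99 latency (322 vs 186).
S9: worse on p99 latency (192 vs 186).
S10: worse on p99 latency (235 vs 186).
No option is at least as good as S2 on every objective and strictly better on one.

No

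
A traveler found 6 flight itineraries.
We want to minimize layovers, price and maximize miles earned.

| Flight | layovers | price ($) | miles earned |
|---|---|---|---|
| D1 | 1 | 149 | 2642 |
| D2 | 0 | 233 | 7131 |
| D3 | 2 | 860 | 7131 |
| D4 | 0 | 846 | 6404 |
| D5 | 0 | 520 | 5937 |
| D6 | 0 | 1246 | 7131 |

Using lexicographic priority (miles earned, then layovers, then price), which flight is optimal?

First maximize miles earned: best is 7131, kept {D2, D3, D6}.
Then minimize layovers: best is 0, kept {D2, D6}.
Then minimize price: best is 233, kept {D2}.

D2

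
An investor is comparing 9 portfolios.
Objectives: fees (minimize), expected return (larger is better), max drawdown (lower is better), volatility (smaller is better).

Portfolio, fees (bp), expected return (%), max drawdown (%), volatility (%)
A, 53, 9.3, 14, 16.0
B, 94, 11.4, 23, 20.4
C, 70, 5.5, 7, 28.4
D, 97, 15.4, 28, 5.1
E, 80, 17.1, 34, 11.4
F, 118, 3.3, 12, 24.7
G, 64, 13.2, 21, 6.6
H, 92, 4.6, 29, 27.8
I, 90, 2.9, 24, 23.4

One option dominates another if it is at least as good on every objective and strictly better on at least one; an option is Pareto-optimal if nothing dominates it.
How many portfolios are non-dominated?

6

A: not dominated (best fees).
B: dominated by G (fees 64≤94, expected return 13.2≥11.4, max drawdown 21≤23, volatility 6.6≤20.4).
C: not dominated (best max drawdown).
D: not dominated (best volatility).
E: not dominated (best expected return).
F: not dominated.
G: not dominated.
H: dominated by A (fees 53≤92, expected return 9.3≥4.6, max drawdown 14≤29, volatility 16.0≤27.8).
I: dominated by A (fees 53≤90, expected return 9.3≥2.9, max drawdown 14≤24, volatility 16.0≤23.4).
Pareto-optimal: A, C, D, E, F, G → 6.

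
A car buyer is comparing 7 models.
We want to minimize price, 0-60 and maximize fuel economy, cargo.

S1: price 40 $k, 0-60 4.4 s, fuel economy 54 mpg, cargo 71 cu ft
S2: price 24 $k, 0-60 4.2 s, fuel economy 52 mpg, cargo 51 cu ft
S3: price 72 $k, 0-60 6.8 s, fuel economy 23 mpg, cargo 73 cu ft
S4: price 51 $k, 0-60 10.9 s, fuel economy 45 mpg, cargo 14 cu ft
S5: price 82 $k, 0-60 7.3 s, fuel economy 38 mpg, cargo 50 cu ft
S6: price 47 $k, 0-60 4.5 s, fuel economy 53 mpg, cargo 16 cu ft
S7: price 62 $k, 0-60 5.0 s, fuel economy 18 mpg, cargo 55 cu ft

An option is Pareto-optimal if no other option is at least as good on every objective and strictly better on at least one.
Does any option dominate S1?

S2: worse on fuel economy (52 vs 54).
S3: worse on price (72 vs 40).
S4: worse on price (51 vs 40).
S5: worse on price (82 vs 40).
S6: worse on price (47 vs 40).
S7: worse on price (62 vs 40).
No option is at least as good as S1 on every objective and strictly better on one.

No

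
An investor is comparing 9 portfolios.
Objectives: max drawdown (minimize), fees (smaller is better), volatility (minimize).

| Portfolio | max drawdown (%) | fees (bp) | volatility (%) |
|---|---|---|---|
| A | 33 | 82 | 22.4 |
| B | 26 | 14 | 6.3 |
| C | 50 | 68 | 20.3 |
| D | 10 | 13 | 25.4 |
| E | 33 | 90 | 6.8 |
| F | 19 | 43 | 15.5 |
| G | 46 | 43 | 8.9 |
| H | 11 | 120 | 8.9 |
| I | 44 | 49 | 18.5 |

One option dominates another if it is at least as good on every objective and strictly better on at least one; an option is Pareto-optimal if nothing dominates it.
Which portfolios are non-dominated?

B, D, F, H

A: dominated by B (max drawdown 26≤33, fees 14≤82, volatility 6.3≤22.4).
B: not dominated (best volatility).
C: dominated by B (max drawdown 26≤50, fees 14≤68, volatility 6.3≤20.3).
D: not dominated (best max drawdown).
E: dominated by B (max drawdown 26≤33, fees 14≤90, volatility 6.3≤6.8).
F: not dominated.
G: dominated by B (max drawdown 26≤46, fees 14≤43, volatility 6.3≤8.9).
H: not dominated.
I: dominated by B (max drawdown 26≤44, fees 14≤49, volatility 6.3≤18.5).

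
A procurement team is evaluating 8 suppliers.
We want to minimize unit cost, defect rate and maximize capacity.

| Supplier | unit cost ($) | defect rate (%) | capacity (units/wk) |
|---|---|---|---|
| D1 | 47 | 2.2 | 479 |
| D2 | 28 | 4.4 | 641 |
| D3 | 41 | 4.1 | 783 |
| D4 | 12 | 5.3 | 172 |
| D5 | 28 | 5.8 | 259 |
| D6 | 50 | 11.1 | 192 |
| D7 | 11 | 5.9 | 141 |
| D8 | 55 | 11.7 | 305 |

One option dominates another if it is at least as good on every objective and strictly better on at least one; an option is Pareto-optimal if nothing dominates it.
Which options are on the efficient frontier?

D1, D2, D3, D4, D7

D1: not dominated (best defect rate).
D2: not dominated.
D3: not dominated (best capacity).
D4: not dominated.
D5: dominated by D2 (unit cost 28≤28, defect rate 4.4≤5.8, capacity 641≥259).
D6: dominated by D1 (unit cost 47≤50, defect rate 2.2≤11.1, capacity 479≥192).
D7: not dominated (best unit cost).
D8: dominated by D1 (unit cost 47≤55, defect rate 2.2≤11.7, capacity 479≥305).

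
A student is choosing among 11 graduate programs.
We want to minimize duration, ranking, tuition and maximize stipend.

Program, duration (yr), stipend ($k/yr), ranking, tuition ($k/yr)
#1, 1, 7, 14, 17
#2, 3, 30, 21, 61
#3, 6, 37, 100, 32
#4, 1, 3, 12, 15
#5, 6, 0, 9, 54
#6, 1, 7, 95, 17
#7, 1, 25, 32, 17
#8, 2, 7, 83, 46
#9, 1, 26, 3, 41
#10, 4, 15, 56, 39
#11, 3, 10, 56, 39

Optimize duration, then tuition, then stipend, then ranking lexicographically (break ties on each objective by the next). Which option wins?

#4

First minimize duration: best is 1, kept {#1, #4, #6, #7, #9}.
Then minimize tuition: best is 15, kept {#4}.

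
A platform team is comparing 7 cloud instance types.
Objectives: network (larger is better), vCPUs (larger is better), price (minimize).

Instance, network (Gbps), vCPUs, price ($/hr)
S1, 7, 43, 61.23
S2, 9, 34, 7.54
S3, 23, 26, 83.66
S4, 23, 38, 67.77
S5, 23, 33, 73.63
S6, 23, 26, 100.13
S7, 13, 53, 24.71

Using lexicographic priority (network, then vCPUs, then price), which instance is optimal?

S4

First maximize network: best is 23, kept {S3, S4, S5, S6}.
Then maximize vCPUs: best is 38, kept {S4}.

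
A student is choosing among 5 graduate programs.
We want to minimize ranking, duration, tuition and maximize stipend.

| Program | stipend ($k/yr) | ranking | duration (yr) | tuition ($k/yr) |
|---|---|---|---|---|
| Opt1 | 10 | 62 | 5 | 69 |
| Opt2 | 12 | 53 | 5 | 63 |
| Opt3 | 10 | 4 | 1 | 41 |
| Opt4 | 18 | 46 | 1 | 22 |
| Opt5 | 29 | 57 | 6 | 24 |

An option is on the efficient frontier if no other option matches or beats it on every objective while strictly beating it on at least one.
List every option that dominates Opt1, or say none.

Opt2: stipend 12≥10, ranking 53≤62, duration 5≤5, tuition 63≤69 — dominates Opt1.
Opt3: stipend 10≥10, ranking 4≤62, duration 1≤5, tuition 41≤69 — dominates Opt1.
Opt4: stipend 18≥10, ranking 46≤62, duration 1≤5, tuition 22≤69 — dominates Opt1.
Others (Opt5) are each worse than Opt1 on at least one objective.

Opt2, Opt3, Opt4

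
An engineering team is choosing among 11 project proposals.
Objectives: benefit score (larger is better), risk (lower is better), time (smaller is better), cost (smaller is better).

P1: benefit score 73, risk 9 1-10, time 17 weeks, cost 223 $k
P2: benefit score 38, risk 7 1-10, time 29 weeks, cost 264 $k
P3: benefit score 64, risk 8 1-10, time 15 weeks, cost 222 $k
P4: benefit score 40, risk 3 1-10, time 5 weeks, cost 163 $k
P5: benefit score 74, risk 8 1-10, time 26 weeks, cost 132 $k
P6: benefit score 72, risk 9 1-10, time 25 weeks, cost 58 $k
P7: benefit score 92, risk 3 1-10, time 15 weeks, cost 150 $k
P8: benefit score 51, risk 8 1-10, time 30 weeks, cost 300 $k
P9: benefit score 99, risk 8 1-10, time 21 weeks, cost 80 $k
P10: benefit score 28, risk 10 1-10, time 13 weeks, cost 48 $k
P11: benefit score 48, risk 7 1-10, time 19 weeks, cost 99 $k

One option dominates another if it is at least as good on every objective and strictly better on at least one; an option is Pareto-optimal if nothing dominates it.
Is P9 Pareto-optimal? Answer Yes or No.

P1: worse on benefit score (73 vs 99).
P2: worse on benefit score (38 vs 99).
P3: worse on benefit score (64 vs 99).
P4: worse on benefit score (40 vs 99).
P5: worse on benefit score (74 vs 99).
P6: worse on benefit score (72 vs 99).
P7: worse on benefit score (92 vs 99).
P8: worse on benefit score (51 vs 99).
P10: worse on benefit score (28 vs 99).
P11: worse on benefit score (48 vs 99).
No option is at least as good as P9 on every objective and strictly better on one.

Yes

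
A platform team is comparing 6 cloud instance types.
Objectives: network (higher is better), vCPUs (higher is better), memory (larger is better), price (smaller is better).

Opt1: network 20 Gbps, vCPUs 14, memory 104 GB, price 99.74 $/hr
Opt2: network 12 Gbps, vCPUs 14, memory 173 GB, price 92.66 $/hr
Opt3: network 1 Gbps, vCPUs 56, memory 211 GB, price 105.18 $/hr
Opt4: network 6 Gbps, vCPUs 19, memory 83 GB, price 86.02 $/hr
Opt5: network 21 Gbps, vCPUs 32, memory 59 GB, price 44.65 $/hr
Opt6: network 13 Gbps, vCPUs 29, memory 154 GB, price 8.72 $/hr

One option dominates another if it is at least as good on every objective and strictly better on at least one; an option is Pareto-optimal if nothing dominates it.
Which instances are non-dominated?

Opt1: not dominated.
Opt2: not dominated.
Opt3: not dominated (best vCPUs).
Opt4: dominated by Opt6 (network 13≥6, vCPUs 29≥19, memory 154≥83, price 8.72≤86.02).
Opt5: not dominated (best network).
Opt6: not dominated (best price).

Opt1, Opt2, Opt3, Opt5, Opt6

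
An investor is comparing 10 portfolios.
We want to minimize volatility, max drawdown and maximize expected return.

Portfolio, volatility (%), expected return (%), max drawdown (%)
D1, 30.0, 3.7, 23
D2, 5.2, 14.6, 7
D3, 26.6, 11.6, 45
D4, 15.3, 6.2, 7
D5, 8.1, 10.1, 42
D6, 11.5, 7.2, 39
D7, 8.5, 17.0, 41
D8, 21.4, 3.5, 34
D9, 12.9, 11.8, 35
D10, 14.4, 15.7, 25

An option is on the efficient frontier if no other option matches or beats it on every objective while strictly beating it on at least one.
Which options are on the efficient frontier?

D2, D7, D10

D1: dominated by D2 (volatility 5.2≤30.0, expected return 14.6≥3.7, max drawdown 7≤23).
D2: not dominated (best volatility).
D3: dominated by D2 (volatility 5.2≤26.6, expected return 14.6≥11.6, max drawdown 7≤45).
D4: dominated by D2 (volatility 5.2≤15.3, expected return 14.6≥6.2, max drawdown 7≤7).
D5: dominated by D2 (volatility 5.2≤8.1, expected return 14.6≥10.1, max drawdown 7≤42).
D6: dominated by D2 (volatility 5.2≤11.5, expected return 14.6≥7.2, max drawdown 7≤39).
D7: not dominated (best expected return).
D8: dominated by D2 (volatility 5.2≤21.4, expected return 14.6≥3.5, max drawdown 7≤34).
D9: dominated by D2 (volatility 5.2≤12.9, expected return 14.6≥11.8, max drawdown 7≤35).
D10: not dominated.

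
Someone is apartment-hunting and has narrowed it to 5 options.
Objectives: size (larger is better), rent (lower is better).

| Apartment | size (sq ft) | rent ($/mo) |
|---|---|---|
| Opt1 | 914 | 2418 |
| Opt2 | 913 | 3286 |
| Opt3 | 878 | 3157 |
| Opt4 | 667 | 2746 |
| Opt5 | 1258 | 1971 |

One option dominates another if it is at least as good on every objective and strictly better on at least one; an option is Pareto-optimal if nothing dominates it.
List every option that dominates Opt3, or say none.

Opt1, Opt5

Opt1: size 914≥878, rent 2418≤3157 — dominates Opt3.
Opt5: size 1258≥878, rent 1971≤3157 — dominates Opt3.
Others (Opt2, Opt4) are each worse than Opt3 on at least one objective.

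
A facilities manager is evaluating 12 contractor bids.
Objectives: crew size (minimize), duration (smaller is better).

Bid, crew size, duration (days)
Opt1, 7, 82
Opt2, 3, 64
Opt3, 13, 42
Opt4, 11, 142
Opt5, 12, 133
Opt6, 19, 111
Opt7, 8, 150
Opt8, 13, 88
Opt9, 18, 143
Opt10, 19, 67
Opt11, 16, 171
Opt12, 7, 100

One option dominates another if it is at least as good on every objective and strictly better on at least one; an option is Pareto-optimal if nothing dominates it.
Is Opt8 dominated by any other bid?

Opt1 vs Opt8: crew size 7≤13, duration 82≤88 — Opt1 is at least as good on every objective and strictly better on at least one, so Opt1 dominates Opt8.

Yes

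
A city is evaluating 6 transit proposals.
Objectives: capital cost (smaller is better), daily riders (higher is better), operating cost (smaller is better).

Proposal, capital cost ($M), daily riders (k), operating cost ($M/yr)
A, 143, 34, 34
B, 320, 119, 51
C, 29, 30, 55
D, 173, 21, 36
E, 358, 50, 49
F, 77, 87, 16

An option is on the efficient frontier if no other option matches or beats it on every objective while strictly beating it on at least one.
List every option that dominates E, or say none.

F: capital cost 77≤358, daily riders 87≥50, operating cost 16≤49 — dominates E.
Others (A, B, C, D) are each worse than E on at least one objective.

F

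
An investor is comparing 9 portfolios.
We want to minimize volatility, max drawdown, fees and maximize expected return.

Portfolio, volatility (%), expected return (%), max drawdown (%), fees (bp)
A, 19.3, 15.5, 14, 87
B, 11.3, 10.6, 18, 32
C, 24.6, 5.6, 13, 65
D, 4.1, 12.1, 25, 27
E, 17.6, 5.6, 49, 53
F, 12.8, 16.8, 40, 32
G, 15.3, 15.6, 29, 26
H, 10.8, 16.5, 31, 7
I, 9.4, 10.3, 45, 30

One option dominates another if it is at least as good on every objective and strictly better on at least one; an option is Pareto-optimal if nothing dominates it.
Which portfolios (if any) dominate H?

none

A: worse on volatility (19.3 vs 10.8).
B: worse on volatility (11.3 vs 10.8).
C: worse on volatility (24.6 vs 10.8).
D: worse on expected return (12.1 vs 16.5).
E: worse on volatility (17.6 vs 10.8).
F: worse on volatility (12.8 vs 10.8).
G: worse on volatility (15.3 vs 10.8).
I: worse on expected return (10.3 vs 16.5).
No option dominates H.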